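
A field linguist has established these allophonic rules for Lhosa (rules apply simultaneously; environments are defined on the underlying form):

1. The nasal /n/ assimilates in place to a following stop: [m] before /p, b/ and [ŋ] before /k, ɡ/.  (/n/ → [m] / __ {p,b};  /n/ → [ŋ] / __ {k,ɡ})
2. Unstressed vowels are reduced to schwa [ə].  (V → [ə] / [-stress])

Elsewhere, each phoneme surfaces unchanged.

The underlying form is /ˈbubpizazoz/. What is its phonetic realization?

/b/ stays [b].
/u/ (between /b/ and /b/): rule 2 targets it, but not in an unstressed syllable → unchanged [u].
/b/ stays [b].
/p/ stays [p].
/i/ (between /p/ and /z/) occurs in an unstressed syllable → [ə] by rule 2.
/z/ stays [z].
/a/ — between /z/ and /z/, in an unstressed syllable — surfaces as [ə] (rule 2).
/z/ (between /a/ and /o/): no rule targets it → [z].
/o/ (between /z/ and /z/) occurs in an unstressed syllable → [ə] by rule 2.
/z/ — not in any rule's target class → [z].

[ˈbubpəzəzəz]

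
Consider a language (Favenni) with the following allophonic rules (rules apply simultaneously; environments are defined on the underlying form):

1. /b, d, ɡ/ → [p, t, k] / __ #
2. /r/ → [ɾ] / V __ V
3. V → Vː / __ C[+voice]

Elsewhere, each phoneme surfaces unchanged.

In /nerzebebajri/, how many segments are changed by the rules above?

4

Segments that undergo a rule: /e/ → [eː] (rule 3); /e/ → [eː] (rule 3); /e/ → [eː] (rule 3); /a/ → [aː] (rule 3).
All other segments surface unchanged.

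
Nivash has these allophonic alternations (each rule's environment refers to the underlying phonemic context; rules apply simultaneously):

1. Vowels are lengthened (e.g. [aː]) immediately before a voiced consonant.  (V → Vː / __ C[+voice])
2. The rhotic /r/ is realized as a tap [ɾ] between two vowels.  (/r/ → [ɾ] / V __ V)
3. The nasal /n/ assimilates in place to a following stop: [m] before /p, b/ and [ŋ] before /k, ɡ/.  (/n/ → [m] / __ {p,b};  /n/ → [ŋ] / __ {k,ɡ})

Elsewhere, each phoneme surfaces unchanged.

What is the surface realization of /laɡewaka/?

[laːɡeːwaka]

/a/ (between /l/ and /ɡ/): before a voiced consonant, so rule 1 applies → [aː].
/e/ — between /ɡ/ and /w/, before a voiced consonant — surfaces as [eː] (rule 1).
/a/ (between /w/ and /k/) is in the target of rule 1 but the environment (before a voiced consonant) is not met → [a].
/a/ (word-final) is in the target of rule 1 but the environment (before a voiced consonant) is not met → [a].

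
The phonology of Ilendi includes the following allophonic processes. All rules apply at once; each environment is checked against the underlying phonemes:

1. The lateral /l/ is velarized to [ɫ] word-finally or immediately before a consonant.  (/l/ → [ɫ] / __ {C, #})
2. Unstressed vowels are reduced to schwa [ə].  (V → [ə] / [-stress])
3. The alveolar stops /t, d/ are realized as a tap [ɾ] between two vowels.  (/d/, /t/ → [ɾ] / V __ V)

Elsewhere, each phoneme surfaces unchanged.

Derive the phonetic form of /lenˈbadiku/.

/l/ — word-initial; rule 1 does not apply here → [l].
/e/ — between /l/ and /n/, in an unstressed syllable — surfaces as [ə] (rule 2).
/a/ (between /b/ and /d/) fails the environment for rule 2, so it stays [a].
/d/ (between /a/ and /i/): between two vowels, so rule 3 applies → [ɾ].
/i/ meets the environment for rule 2 (in an unstressed syllable) → [ə].
/u/ (word-final): in an unstressed syllable, so rule 2 applies → [ə].

[lənˈbaɾəkə]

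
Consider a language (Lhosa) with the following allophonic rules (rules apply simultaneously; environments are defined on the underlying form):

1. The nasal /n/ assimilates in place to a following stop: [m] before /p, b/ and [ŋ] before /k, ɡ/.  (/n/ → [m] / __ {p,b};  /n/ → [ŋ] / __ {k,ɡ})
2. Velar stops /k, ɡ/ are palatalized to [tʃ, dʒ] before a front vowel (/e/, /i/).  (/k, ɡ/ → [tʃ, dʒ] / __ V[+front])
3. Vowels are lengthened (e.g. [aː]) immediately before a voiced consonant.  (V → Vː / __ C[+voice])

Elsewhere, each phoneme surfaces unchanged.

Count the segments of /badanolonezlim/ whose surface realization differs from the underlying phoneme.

Segments that undergo a rule: /a/ → [aː] (rule 3); /a/ → [aː] (rule 3); /o/ → [oː] (rule 3); /o/ → [oː] (rule 3); /e/ → [eː] (rule 3); /i/ → [iː] (rule 3).
All other segments surface unchanged.

6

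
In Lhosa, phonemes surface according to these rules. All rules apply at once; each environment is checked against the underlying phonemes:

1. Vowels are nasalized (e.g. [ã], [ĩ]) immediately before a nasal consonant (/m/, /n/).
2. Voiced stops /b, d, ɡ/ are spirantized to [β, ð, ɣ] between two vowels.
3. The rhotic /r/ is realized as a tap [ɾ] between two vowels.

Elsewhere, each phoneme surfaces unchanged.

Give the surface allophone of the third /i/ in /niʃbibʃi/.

/i/ (word-final) is in the target of rule 1 but the environment (before a nasal consonant) is not met → [i].

[i]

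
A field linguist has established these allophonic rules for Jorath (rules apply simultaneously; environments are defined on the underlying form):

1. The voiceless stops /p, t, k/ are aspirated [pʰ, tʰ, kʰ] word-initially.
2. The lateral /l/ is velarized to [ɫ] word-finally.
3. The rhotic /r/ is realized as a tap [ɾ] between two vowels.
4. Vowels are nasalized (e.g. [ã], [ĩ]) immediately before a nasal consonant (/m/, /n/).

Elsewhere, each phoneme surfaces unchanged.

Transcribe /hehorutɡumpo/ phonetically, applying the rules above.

/h/ (word-initial) is unaffected → [h].
/e/ (between /h/ and /h/): rule 4 targets it, but not before a nasal consonant → unchanged [e].
/h/ — not in any rule's target class → [h].
/o/ (between /h/ and /r/) fails the environment for rule 4, so it stays [o].
/r/ meets the environment for rule 3 (between two vowels) → [ɾ].
/u/ (between /r/ and /t/): rule 4 targets it, but not before a nasal consonant → unchanged [u].
/t/ (between /u/ and /ɡ/) is in the target of rule 1 but the environment (word-initially) is not met → [t].
/ɡ/ (between /t/ and /u/): no rule targets it → [ɡ].
/u/ — between /ɡ/ and /m/, before a nasal consonant — surfaces as [ũ] (rule 4).
/m/ (between /u/ and /p/): no rule targets it → [m].
/p/ — between /m/ and /o/; rule 1 does not apply here → [p].
/o/ — word-final; rule 4 does not apply here → [o].

[hehoɾutɡũmpo]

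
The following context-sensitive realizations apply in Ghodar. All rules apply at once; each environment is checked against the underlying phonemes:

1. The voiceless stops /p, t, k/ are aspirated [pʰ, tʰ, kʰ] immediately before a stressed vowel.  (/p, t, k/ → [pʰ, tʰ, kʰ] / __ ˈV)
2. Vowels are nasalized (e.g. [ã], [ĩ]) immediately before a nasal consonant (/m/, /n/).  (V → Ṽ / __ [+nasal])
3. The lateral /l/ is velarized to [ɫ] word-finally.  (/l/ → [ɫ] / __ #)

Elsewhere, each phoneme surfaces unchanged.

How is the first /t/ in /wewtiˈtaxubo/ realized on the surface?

[t]

/t/ — between /w/ and /i/; rule 1 does not apply here → [t].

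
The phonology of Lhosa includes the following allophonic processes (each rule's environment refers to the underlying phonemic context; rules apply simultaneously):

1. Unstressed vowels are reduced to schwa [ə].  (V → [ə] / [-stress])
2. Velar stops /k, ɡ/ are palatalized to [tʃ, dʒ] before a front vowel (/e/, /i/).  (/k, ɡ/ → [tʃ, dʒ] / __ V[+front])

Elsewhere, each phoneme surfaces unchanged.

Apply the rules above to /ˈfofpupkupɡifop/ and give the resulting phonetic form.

/f/ (word-initial) is unaffected → [f].
/o/ (between /f/ and /f/): rule 1 targets it, but not in an unstressed syllable → unchanged [o].
/f/ (between /o/ and /p/): no rule targets it → [f].
/p/ (between /f/ and /u/) is unaffected → [p].
/u/ meets the environment for rule 1 (in an unstressed syllable) → [ə].
/p/ (between /u/ and /k/): no rule targets it → [p].
/k/ (between /p/ and /u/) is in the target of rule 2 but the environment (before a front vowel) is not met → [k].
/u/ meets the environment for rule 1 (in an unstressed syllable) → [ə].
/p/ stays [p].
/ɡ/ — between /p/ and /i/, before a front vowel — surfaces as [dʒ] (rule 2).
/i/ meets the environment for rule 1 (in an unstressed syllable) → [ə].
/f/ stays [f].
/o/ (between /f/ and /p/): in an unstressed syllable, so rule 1 applies → [ə].
/p/ — not in any rule's target class → [p].

[ˈfofpəpkəpdʒəfəp]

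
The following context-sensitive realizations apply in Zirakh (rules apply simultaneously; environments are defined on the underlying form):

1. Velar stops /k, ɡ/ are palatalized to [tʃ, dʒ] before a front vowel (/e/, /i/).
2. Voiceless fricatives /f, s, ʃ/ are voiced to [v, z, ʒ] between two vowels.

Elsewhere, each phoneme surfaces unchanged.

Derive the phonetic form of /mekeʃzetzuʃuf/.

/m/ — not in any rule's target class → [m].
/e/ (between /m/ and /k/) is unaffected → [e].
/k/ — between /e/ and /e/, before a front vowel — surfaces as [tʃ] (rule 1).
/e/ (between /k/ and /ʃ/): no rule targets it → [e].
/ʃ/ (between /e/ and /z/): rule 2 targets it, but not between two vowels → unchanged [ʃ].
/z/ (between /ʃ/ and /e/): no rule targets it → [z].
/e/ (between /z/ and /t/): no rule targets it → [e].
/t/ (between /e/ and /z/): no rule targets it → [t].
/z/ stays [z].
/u/ stays [u].
/ʃ/ (between /u/ and /u/) occurs between two vowels → [ʒ] by rule 2.
/u/ — not in any rule's target class → [u].
/f/ (word-final) is in the target of rule 2 but the environment (between two vowels) is not met → [f].

[metʃeʃzetzuʒuf]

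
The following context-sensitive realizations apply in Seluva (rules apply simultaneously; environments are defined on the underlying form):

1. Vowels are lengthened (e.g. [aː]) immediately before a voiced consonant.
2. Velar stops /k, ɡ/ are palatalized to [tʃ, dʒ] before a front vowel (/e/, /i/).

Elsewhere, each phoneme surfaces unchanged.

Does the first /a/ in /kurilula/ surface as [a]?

/a/ (word-final) fails the environment for rule 1, so it stays [a].
The actual realization is [a], which matches [a].

Yes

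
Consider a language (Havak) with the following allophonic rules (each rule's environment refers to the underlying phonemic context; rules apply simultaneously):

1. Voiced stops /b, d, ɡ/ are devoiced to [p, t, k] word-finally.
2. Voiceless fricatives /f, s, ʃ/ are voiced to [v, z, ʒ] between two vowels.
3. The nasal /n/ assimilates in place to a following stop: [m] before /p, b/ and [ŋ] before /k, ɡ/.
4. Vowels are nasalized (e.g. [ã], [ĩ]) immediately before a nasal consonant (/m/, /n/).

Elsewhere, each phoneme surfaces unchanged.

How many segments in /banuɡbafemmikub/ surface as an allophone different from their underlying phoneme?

Segments that undergo a rule: /a/ → [ã] (rule 4); /f/ → [v] (rule 2); /e/ → [ẽ] (rule 4); /b/ → [p] (rule 1).
All other segments surface unchanged.

4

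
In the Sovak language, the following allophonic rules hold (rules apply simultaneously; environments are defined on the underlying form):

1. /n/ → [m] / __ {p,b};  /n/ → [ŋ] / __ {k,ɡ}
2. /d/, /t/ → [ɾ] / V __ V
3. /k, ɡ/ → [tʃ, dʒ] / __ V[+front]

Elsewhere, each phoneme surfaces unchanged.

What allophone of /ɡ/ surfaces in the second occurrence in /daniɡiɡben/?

/ɡ/ (between /i/ and /b/) fails the environment for rule 3, so it stays [ɡ].

[ɡ]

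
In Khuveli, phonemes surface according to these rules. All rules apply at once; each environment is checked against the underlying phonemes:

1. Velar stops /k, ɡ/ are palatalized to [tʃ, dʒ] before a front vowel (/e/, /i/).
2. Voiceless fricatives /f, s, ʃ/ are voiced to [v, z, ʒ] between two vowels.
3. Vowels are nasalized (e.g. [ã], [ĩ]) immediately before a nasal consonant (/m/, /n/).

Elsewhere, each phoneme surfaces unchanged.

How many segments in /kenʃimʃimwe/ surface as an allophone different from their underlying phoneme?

4

Segments that undergo a rule: /k/ → [tʃ] (rule 1); /e/ → [ẽ] (rule 3); /i/ → [ĩ] (rule 3); /i/ → [ĩ] (rule 3).
All other segments surface unchanged.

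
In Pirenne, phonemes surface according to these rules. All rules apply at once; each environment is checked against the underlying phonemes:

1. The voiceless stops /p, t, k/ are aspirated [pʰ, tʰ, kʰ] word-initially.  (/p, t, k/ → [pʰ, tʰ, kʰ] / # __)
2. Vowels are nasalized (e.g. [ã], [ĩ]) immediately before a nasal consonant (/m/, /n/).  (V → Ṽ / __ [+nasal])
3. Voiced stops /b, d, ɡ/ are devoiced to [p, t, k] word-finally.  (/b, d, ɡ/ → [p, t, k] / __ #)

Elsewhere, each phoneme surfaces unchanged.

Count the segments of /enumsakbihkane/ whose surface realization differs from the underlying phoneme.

3

Segments that undergo a rule: /e/ → [ẽ] (rule 2); /u/ → [ũ] (rule 2); /a/ → [ã] (rule 2).
All other segments surface unchanged.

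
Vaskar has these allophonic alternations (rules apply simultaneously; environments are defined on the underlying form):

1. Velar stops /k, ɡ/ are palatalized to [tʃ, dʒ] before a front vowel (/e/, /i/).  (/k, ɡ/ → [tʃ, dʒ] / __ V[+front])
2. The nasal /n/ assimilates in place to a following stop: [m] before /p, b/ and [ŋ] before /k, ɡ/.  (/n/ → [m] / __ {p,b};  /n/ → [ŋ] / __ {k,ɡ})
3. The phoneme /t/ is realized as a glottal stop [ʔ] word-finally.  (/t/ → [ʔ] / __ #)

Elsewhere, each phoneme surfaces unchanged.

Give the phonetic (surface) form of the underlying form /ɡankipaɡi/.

/ɡ/ — word-initial; rule 1 does not apply here → [ɡ].
/n/ (between /a/ and /k/): before a labial or velar stop, so rule 2 applies → [ŋ].
/k/ (between /n/ and /i/): before a front vowel, so rule 1 applies → [tʃ].
/ɡ/ (between /a/ and /i/) occurs before a front vowel → [dʒ] by rule 1.

[ɡaŋtʃipadʒi]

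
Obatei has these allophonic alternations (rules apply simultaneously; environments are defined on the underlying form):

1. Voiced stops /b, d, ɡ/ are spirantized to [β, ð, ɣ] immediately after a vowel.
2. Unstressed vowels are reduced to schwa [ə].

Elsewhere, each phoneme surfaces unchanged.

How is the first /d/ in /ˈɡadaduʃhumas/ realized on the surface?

/d/ — between /a/ and /a/, immediately after a vowel — surfaces as [ð] (rule 1).

[ð]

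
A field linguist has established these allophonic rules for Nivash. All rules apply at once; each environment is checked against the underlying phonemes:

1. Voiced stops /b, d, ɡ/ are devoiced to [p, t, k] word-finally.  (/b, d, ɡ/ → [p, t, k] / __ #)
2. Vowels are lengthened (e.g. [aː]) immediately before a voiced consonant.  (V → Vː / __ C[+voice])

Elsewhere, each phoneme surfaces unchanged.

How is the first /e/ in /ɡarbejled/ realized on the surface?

[eː]

/e/ meets the environment for rule 2 (before a voiced consonant) → [eː].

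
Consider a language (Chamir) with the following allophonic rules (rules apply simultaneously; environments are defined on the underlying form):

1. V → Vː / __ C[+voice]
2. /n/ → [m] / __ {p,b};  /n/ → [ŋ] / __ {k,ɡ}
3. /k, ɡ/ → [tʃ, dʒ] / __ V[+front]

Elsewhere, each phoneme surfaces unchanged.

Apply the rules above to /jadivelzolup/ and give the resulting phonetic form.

[jaːdiːveːlzoːlup]

/j/ (word-initial): no rule targets it → [j].
Rule 1 applies to /a/ (between /j/ and /d/: before a voiced consonant) → [aː].
/d/ stays [d].
/i/ — between /d/ and /v/, before a voiced consonant — surfaces as [iː] (rule 1).
/v/ — not in any rule's target class → [v].
/e/ meets the environment for rule 1 (before a voiced consonant) → [eː].
/l/ (between /e/ and /z/): no rule targets it → [l].
/z/ stays [z].
/o/ — between /z/ and /l/, before a voiced consonant — surfaces as [oː] (rule 1).
/l/ — not in any rule's target class → [l].
/u/ (between /l/ and /p/): rule 1 targets it, but not before a voiced consonant → unchanged [u].
/p/ stays [p].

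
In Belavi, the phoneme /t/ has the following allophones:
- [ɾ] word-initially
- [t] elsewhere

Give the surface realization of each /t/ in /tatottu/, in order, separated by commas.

Occurrence 1 (position 1): word-initially → [ɾ].
Occurrence 2 (position 3): no conditioning environment matches → elsewhere allophone [t].
Occurrence 3 (position 5): no conditioning environment matches → elsewhere allophone [t].
Occurrence 4 (position 6): no conditioning environment matches → elsewhere allophone [t].

[ɾ], [t], [t], [t]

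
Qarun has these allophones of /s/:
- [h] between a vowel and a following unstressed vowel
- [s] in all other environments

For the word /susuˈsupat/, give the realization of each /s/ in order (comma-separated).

Occurrence 1 (position 1): no conditioning environment matches → elsewhere allophone [s].
Occurrence 2 (position 3): between a vowel and a following unstressed vowel → [h].
Occurrence 3 (position 5): no conditioning environment matches → elsewhere allophone [s].

[s], [h], [s]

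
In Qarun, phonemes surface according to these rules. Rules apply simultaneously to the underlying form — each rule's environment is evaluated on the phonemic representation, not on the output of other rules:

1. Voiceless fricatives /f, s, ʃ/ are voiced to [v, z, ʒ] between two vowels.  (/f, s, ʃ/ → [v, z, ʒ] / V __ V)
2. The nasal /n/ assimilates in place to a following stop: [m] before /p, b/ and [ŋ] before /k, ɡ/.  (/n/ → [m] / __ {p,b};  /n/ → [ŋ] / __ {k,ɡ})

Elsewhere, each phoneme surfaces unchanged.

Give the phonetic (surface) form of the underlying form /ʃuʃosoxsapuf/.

[ʃuʒozoxsapuf]

/ʃ/ (word-initial) fails the environment for rule 1, so it stays [ʃ].
/ʃ/ — between /u/ and /o/, between two vowels — surfaces as [ʒ] (rule 1).
Rule 1 applies to /s/ (between /o/ and /o/: between two vowels) → [z].
/s/ (between /x/ and /a/) fails the environment for rule 1, so it stays [s].
/f/ (word-final): rule 1 targets it, but not between two vowels → unchanged [f].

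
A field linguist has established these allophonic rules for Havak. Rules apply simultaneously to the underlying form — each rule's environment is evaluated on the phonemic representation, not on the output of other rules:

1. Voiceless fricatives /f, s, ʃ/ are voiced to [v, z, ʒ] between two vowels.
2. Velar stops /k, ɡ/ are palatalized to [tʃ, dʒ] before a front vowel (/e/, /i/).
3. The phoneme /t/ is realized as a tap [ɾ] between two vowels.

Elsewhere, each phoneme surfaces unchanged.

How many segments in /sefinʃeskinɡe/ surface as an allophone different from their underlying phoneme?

Segments that undergo a rule: /f/ → [v] (rule 1); /k/ → [tʃ] (rule 2); /ɡ/ → [dʒ] (rule 2).
All other segments surface unchanged.

3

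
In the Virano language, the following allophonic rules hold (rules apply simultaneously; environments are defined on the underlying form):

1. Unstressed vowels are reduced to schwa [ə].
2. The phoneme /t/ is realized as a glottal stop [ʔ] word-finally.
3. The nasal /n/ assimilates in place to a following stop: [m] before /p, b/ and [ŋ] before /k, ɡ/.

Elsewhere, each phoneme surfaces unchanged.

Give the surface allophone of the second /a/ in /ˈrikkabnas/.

Rule 1 applies to /a/ (between /n/ and /s/: in an unstressed syllable) → [ə].

[ə]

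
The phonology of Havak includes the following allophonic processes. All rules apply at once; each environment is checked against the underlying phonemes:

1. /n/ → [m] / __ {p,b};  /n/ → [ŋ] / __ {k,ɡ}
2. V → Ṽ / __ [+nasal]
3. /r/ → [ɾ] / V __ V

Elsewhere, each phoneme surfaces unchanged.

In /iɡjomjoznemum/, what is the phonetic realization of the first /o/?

[õ]

/o/ (between /j/ and /m/): before a nasal consonant, so rule 2 applies → [õ].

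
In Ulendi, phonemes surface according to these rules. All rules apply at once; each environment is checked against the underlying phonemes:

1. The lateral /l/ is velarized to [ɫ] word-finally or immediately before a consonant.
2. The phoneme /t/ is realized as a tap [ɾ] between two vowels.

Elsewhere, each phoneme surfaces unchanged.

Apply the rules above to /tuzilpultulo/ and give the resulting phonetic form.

[tuziɫpuɫtulo]

/t/ (word-initial) is in the target of rule 2 but the environment (between two vowels) is not met → [t].
/u/ stays [u].
/z/ stays [z].
/i/ (between /z/ and /l/) is unaffected → [i].
/l/ (between /i/ and /p/) occurs word-finally or immediately before a consonant → [ɫ] by rule 1.
/p/ (between /l/ and /u/) is unaffected → [p].
/u/ — not in any rule's target class → [u].
Rule 1 applies to /l/ (between /u/ and /t/: word-finally or immediately before a consonant) → [ɫ].
/t/ — between /l/ and /u/; rule 2 does not apply here → [t].
/u/ (between /t/ and /l/): no rule targets it → [u].
/l/ (between /u/ and /o/) is in the target of rule 1 but the environment (word-finally or immediately before a consonant) is not met → [l].
/o/ (word-final): no rule targets it → [o].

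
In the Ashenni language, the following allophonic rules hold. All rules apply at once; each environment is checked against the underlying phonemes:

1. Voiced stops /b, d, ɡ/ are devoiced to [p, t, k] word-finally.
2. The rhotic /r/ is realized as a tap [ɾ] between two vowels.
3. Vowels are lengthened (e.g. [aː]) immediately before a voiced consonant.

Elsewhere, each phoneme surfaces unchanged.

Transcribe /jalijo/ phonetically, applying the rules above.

/j/ — not in any rule's target class → [j].
/a/ (between /j/ and /l/): before a voiced consonant, so rule 3 applies → [aː].
/l/ (between /a/ and /i/): no rule targets it → [l].
/i/ (between /l/ and /j/) occurs before a voiced consonant → [iː] by rule 3.
/j/ stays [j].
/o/ (word-final) fails the environment for rule 3, so it stays [o].

[jaːliːjo]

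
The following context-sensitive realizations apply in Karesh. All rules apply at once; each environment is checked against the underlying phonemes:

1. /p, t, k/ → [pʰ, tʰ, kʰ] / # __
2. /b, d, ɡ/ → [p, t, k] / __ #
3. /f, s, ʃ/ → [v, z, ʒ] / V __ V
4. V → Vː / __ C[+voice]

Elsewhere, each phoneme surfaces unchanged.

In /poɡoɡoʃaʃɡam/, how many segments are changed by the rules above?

Segments that undergo a rule: /p/ → [pʰ] (rule 1); /o/ → [oː] (rule 4); /o/ → [oː] (rule 4); /ʃ/ → [ʒ] (rule 3); /a/ → [aː] (rule 4).
All other segments surface unchanged.

5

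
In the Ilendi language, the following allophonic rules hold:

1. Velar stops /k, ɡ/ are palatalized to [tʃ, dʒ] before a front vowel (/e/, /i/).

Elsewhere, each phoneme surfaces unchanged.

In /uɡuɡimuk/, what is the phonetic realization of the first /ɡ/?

[ɡ]

/ɡ/ (between /u/ and /u/) is in the target of rule 1 but the environment (before a front vowel) is not met → [ɡ].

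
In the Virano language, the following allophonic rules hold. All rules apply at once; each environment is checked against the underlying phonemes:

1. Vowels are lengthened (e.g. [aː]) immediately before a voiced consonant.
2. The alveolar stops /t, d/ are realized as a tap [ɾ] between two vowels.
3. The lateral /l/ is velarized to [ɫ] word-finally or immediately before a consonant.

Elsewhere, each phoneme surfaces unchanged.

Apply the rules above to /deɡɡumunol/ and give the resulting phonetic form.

/d/ (word-initial) fails the environment for rule 2, so it stays [d].
/e/ — between /d/ and /ɡ/, before a voiced consonant — surfaces as [eː] (rule 1).
/u/ (between /ɡ/ and /m/): before a voiced consonant, so rule 1 applies → [uː].
/u/ — between /m/ and /n/, before a voiced consonant — surfaces as [uː] (rule 1).
/o/ — between /n/ and /l/, before a voiced consonant — surfaces as [oː] (rule 1).
Rule 3 applies to /l/ (word-final: word-finally or immediately before a consonant) → [ɫ].

[deːɡɡuːmuːnoːɫ]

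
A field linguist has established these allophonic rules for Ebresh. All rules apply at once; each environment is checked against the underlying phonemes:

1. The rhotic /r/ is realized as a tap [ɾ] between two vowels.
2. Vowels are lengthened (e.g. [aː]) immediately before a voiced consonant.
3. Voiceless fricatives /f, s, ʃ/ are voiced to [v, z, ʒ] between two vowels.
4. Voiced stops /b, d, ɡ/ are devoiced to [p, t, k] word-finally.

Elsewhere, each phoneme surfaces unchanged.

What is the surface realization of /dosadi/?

/d/ (word-initial) is in the target of rule 4 but the environment (word-finally) is not met → [d].
/o/ — between /d/ and /s/; rule 2 does not apply here → [o].
/s/ (between /o/ and /a/) occurs between two vowels → [z] by rule 3.
/a/ (between /s/ and /d/) occurs before a voiced consonant → [aː] by rule 2.
/d/ (between /a/ and /i/): rule 4 targets it, but not word-finally → unchanged [d].
/i/ (word-final): rule 2 targets it, but not before a voiced consonant → unchanged [i].

[dozaːdi]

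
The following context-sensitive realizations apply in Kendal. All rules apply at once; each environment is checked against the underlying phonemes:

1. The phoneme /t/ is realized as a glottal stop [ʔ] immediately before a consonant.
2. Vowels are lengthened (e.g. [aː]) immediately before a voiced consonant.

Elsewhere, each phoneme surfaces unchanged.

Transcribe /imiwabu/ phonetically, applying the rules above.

[iːmiːwaːbu]

/i/ (word-initial) occurs before a voiced consonant → [iː] by rule 2.
/m/ (between /i/ and /i/): no rule targets it → [m].
Rule 2 applies to /i/ (between /m/ and /w/: before a voiced consonant) → [iː].
/w/ (between /i/ and /a/) is unaffected → [w].
/a/ (between /w/ and /b/) occurs before a voiced consonant → [aː] by rule 2.
/b/ — not in any rule's target class → [b].
/u/ (word-final) fails the environment for rule 2, so it stays [u].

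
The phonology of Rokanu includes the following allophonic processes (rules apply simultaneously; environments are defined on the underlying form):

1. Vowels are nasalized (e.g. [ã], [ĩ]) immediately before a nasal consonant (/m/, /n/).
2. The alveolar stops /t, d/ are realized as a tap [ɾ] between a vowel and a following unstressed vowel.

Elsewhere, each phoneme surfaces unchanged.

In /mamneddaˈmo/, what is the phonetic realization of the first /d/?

/d/ — between /e/ and /d/; rule 2 does not apply here → [d].

[d]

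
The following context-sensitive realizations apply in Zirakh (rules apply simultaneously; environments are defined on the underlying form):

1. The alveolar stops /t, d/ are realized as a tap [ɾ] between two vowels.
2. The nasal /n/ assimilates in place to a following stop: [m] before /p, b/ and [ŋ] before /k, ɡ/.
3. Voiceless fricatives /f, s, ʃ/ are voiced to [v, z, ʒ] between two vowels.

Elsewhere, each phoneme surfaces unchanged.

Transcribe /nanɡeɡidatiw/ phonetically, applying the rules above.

/n/ — word-initial; rule 2 does not apply here → [n].
/a/ (between /n/ and /n/) is unaffected → [a].
/n/ — between /a/ and /ɡ/, before a labial or velar stop — surfaces as [ŋ] (rule 2).
/ɡ/ (between /n/ and /e/) is unaffected → [ɡ].
/e/ stays [e].
/ɡ/ (between /e/ and /i/) is unaffected → [ɡ].
/i/ stays [i].
/d/ (between /i/ and /a/): between two vowels, so rule 1 applies → [ɾ].
/a/ — not in any rule's target class → [a].
Rule 1 applies to /t/ (between /a/ and /i/: between two vowels) → [ɾ].
/i/ (between /t/ and /w/): no rule targets it → [i].
/w/ — not in any rule's target class → [w].

[naŋɡeɡiɾaɾiw]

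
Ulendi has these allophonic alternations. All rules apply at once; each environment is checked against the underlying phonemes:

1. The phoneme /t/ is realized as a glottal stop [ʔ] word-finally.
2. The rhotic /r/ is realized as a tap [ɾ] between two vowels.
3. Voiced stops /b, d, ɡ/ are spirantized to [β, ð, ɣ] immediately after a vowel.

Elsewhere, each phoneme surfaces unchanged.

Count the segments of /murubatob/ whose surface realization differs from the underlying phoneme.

3

Segments that undergo a rule: /r/ → [ɾ] (rule 2); /b/ → [β] (rule 3); /b/ → [β] (rule 3).
All other segments surface unchanged.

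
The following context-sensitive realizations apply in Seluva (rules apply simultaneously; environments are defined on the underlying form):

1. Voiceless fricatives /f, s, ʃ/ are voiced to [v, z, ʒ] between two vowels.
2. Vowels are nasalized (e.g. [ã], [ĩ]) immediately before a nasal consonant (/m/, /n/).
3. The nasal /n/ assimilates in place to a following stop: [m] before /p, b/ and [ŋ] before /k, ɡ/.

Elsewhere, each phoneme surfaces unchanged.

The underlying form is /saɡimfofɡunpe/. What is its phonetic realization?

/s/ — word-initial; rule 1 does not apply here → [s].
/a/ (between /s/ and /ɡ/) fails the environment for rule 2, so it stays [a].
/ɡ/ (between /a/ and /i/) is unaffected → [ɡ].
/i/ — between /ɡ/ and /m/, before a nasal consonant — surfaces as [ĩ] (rule 2).
/m/ — not in any rule's target class → [m].
/f/ (between /m/ and /o/) fails the environment for rule 1, so it stays [f].
/o/ (between /f/ and /f/) is in the target of rule 2 but the environment (before a nasal consonant) is not met → [o].
/f/ — between /o/ and /ɡ/; rule 1 does not apply here → [f].
/ɡ/ stays [ɡ].
/u/ — between /ɡ/ and /n/, before a nasal consonant — surfaces as [ũ] (rule 2).
/n/ (between /u/ and /p/) occurs before a labial or velar stop → [m] by rule 3.
/p/ (between /n/ and /e/): no rule targets it → [p].
/e/ — word-final; rule 2 does not apply here → [e].

[saɡĩmfofɡũmpe]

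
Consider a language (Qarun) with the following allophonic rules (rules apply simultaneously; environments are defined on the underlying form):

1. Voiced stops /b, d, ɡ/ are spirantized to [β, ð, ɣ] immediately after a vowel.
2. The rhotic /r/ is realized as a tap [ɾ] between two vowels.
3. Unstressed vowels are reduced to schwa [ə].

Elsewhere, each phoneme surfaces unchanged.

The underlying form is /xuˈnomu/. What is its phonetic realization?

[xəˈnomə]

/x/ stays [x].
Rule 3 applies to /u/ (between /x/ and /n/: in an unstressed syllable) → [ə].
/n/ (between /u/ and /o/): no rule targets it → [n].
/o/ — between /n/ and /m/; rule 3 does not apply here → [o].
/m/ (between /o/ and /u/): no rule targets it → [m].
/u/ — word-final, in an unstressed syllable — surfaces as [ə] (rule 3).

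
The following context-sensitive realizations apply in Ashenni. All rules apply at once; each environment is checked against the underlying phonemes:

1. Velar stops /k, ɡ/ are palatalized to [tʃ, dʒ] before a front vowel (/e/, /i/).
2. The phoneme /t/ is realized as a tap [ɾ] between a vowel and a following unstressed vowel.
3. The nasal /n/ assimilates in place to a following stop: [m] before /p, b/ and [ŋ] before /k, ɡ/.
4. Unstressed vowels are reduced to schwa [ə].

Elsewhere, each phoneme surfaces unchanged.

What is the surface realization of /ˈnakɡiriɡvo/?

[ˈnakdʒərəɡvə]

/n/ (word-initial) fails the environment for rule 3, so it stays [n].
/a/ (between /n/ and /k/) fails the environment for rule 4, so it stays [a].
/k/ (between /a/ and /ɡ/) fails the environment for rule 1, so it stays [k].
Rule 1 applies to /ɡ/ (between /k/ and /i/: before a front vowel) → [dʒ].
/i/ (between /ɡ/ and /r/): in an unstressed syllable, so rule 4 applies → [ə].
/r/ (between /i/ and /i/) is unaffected → [r].
/i/ — between /r/ and /ɡ/, in an unstressed syllable — surfaces as [ə] (rule 4).
/ɡ/ (between /i/ and /v/): rule 1 targets it, but not before a front vowel → unchanged [ɡ].
/v/ (between /ɡ/ and /o/) is unaffected → [v].
/o/ meets the environment for rule 4 (in an unstressed syllable) → [ə].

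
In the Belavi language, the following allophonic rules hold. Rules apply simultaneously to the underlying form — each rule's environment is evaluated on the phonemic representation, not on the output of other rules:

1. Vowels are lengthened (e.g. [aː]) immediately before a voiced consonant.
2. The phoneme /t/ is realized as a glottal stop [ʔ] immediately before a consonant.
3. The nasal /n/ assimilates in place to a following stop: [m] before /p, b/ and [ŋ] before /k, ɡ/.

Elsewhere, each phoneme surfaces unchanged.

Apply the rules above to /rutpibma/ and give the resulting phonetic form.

[ruʔpiːbma]

/r/ stays [r].
/u/ (between /r/ and /t/) fails the environment for rule 1, so it stays [u].
/t/ (between /u/ and /p/): immediately before a consonant, so rule 2 applies → [ʔ].
/p/ (between /t/ and /i/) is unaffected → [p].
Rule 1 applies to /i/ (between /p/ and /b/: before a voiced consonant) → [iː].
/b/ (between /i/ and /m/) is unaffected → [b].
/m/ (between /b/ and /a/): no rule targets it → [m].
/a/ (word-final): rule 1 targets it, but not before a voiced consonant → unchanged [a].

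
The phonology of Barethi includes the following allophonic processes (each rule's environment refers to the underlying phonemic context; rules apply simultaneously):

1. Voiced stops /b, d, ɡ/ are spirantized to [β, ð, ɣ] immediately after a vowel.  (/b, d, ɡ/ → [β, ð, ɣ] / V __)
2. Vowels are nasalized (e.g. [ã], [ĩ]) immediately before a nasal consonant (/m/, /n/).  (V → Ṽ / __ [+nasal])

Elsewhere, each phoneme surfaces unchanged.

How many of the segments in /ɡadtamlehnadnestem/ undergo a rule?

Segments that undergo a rule: /d/ → [ð] (rule 1); /a/ → [ã] (rule 2); /d/ → [ð] (rule 1); /e/ → [ẽ] (rule 2).
All other segments surface unchanged.

4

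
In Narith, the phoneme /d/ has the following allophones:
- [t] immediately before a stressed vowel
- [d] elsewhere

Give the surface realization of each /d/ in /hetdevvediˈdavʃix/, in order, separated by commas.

[d], [d], [t]

Occurrence 1 (position 4): no conditioning environment matches → elsewhere allophone [d].
Occurrence 2 (position 9): no conditioning environment matches → elsewhere allophone [d].
Occurrence 3 (position 11): immediately before a stressed vowel → [t].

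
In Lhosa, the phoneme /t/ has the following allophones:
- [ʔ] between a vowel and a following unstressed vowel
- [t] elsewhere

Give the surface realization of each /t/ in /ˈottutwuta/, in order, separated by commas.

[t], [t], [t], [ʔ]

Occurrence 1 (position 2): no conditioning environment matches → elsewhere allophone [t].
Occurrence 2 (position 3): no conditioning environment matches → elsewhere allophone [t].
Occurrence 3 (position 5): no conditioning environment matches → elsewhere allophone [t].
Occurrence 4 (position 8): between a vowel and a following unstressed vowel → [ʔ].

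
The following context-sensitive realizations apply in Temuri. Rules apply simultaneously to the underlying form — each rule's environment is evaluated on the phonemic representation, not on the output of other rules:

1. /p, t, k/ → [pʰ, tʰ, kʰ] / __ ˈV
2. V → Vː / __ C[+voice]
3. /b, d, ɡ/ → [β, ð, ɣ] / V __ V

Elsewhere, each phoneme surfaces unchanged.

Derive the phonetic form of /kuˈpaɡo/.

/k/ — word-initial; rule 1 does not apply here → [k].
/u/ (between /k/ and /p/) is in the target of rule 2 but the environment (before a voiced consonant) is not met → [u].
Rule 1 applies to /p/ (between /u/ and /a/: immediately before a stressed vowel) → [pʰ].
/a/ — between /p/ and /ɡ/, before a voiced consonant — surfaces as [aː] (rule 2).
/ɡ/ meets the environment for rule 3 (between two vowels) → [ɣ].
/o/ (word-final) fails the environment for rule 2, so it stays [o].

[kuˈpʰaːɣo]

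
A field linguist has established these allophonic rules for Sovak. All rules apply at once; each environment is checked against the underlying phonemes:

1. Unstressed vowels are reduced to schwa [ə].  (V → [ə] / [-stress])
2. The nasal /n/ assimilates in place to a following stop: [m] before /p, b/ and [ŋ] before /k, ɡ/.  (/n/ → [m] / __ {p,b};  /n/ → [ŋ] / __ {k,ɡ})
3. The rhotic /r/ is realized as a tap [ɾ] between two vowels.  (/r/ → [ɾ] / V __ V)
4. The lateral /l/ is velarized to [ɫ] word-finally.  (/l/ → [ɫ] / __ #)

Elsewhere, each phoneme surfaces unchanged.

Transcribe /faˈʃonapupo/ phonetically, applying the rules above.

/f/ stays [f].
/a/ (between /f/ and /ʃ/): in an unstressed syllable, so rule 1 applies → [ə].
/ʃ/ (between /a/ and /o/) is unaffected → [ʃ].
/o/ (between /ʃ/ and /n/) fails the environment for rule 1, so it stays [o].
/n/ — between /o/ and /a/; rule 2 does not apply here → [n].
/a/ — between /n/ and /p/, in an unstressed syllable — surfaces as [ə] (rule 1).
/p/ (between /a/ and /u/): no rule targets it → [p].
Rule 1 applies to /u/ (between /p/ and /p/: in an unstressed syllable) → [ə].
/p/ — not in any rule's target class → [p].
Rule 1 applies to /o/ (word-final: in an unstressed syllable) → [ə].

[fəˈʃonəpəpə]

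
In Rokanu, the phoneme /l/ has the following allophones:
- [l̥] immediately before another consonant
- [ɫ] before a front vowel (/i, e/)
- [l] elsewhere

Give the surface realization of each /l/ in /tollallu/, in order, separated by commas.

Occurrence 1 (position 3): immediately before another consonant → [l̥].
Occurrence 2 (position 4): no conditioning environment matches → elsewhere allophone [l].
Occurrence 3 (position 6): immediately before another consonant → [l̥].
Occurrence 4 (position 7): no conditioning environment matches → elsewhere allophone [l].

[l̥], [l], [l̥], [l]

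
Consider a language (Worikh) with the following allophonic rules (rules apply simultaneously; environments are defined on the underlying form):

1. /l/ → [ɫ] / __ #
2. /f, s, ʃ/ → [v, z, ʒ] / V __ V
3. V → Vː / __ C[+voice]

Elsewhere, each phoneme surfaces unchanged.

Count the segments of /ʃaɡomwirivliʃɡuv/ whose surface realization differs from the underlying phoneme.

Segments that undergo a rule: /a/ → [aː] (rule 3); /o/ → [oː] (rule 3); /i/ → [iː] (rule 3); /i/ → [iː] (rule 3); /u/ → [uː] (rule 3).
All other segments surface unchanged.

5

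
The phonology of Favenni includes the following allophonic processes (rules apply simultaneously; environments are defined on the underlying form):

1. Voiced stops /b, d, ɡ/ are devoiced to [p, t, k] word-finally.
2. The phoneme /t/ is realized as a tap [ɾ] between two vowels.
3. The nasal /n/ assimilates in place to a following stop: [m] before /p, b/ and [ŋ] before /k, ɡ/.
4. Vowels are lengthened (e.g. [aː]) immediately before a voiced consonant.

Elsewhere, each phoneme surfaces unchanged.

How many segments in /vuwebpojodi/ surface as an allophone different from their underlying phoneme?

4

Segments that undergo a rule: /u/ → [uː] (rule 4); /e/ → [eː] (rule 4); /o/ → [oː] (rule 4); /o/ → [oː] (rule 4).
All other segments surface unchanged.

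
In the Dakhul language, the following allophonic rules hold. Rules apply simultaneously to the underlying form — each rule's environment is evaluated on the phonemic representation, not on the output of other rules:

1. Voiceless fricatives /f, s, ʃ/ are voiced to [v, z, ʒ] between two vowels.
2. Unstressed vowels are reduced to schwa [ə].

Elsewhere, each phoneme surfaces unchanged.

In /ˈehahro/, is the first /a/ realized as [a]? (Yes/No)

No

Rule 2 applies to /a/ (between /h/ and /h/: in an unstressed syllable) → [ə].
The actual realization is [ə], not [a].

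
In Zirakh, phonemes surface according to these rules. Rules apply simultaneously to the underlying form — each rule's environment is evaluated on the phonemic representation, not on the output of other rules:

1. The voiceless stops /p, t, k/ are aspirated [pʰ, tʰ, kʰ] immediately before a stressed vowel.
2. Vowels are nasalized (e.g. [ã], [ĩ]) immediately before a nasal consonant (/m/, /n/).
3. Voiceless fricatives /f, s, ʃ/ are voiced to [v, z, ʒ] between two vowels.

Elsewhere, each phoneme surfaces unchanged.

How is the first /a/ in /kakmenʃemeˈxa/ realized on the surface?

/a/ (between /k/ and /k/): rule 2 targets it, but not before a nasal consonant → unchanged [a].

[a]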